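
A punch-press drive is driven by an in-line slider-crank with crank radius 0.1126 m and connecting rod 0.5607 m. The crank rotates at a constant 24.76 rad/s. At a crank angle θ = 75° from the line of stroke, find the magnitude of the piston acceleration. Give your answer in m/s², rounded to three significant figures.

5.67

ω = 24.76 rad/s
x(θ) = r cosθ + √(L² − r² sin²θ); with ω constant, a = ω²·d²x/dθ².
d²x/dθ² = −r cosθ − r²(cos2θ)/√u − r⁴ sin²2θ/(4u^{3/2}),  u = L² − r² sin²θ = 0.302555 m².
Substituting r = 0.1126 m, L = 0.5607 m, θ = 75°: d²x/dθ² = -0.0092413 m.
a = ω²·d²x/dθ² = (24.76)²·(-0.0092413) = -5.6655 m/s²;  |a| = 5.6655 m/s².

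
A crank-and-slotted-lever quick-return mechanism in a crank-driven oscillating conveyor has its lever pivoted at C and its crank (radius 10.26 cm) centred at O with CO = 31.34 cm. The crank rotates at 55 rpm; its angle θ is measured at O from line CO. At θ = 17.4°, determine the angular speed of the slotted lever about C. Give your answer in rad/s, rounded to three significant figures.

1.40

ω = 5.76 rad/s (from 55 rpm).
Crank pin A relative to C: A = (d + r cosθ, r sinθ); lever angle φ = atan2(r sinθ, d + r cosθ).
Differentiating tanφ: φ̇ = rω(d cosθ + r)/(d² + r² + 2dr cosθ).
d² + r² + 2dr cosθ = |CA|² = 0.170113 m²;  d cosθ + r = +0.40166 m.
|ω_lever| = |0.1026·5.76·+0.40166| / 0.170113 = 1.3953 rad/s.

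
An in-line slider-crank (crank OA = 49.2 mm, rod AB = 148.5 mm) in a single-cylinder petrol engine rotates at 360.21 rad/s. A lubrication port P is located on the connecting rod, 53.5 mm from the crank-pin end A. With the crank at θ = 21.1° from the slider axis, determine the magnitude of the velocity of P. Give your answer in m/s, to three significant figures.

12.7

ω = 360.2 rad/s.  Crank-pin speed |V_A| = rω = 17.722 m/s, perpendicular to OA.
Rod angle: sinφ = −(r/L) sinθ ⇒ φ = -6.850°; ω_rod = −rω cosθ/√(L²−r²sin²θ) = -112.14 rad/s.
V_P = V_A + ω_rod × AP, with AP = 0.0535 m along the rod.
Components: V_Px = −rω sinθ − a·ω_rod·sinφ = -7.0956 m/s;  V_Py = rω cosθ + a·ω_rod·cosφ = +10.577 m/s.
|V_P| = √(V_Px² + V_Py²) = 12.737 m/s.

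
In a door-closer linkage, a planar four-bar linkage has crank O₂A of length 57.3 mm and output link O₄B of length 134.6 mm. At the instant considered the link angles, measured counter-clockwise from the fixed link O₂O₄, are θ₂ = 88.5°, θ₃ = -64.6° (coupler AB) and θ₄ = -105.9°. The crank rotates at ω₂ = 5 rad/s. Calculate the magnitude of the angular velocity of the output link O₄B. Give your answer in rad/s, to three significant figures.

ω₂ = 5 rad/s
Differentiating the loop-closure r₂e^{iθ₂}+r₃e^{iθ₃}=r₁+r₄e^{iθ₄} gives r₂ω₂e^{iθ₂}+r₃ω₃e^{iθ₃}=r₄ω₄e^{iθ₄}.
Eliminating the other unknown: ω₄ = r₂ω₂ sin(θ₂−θ₃) / [r₄ sin(θ₄−θ₃)].
Numerator sine = +0.45243; denominator sine = -0.66000.
Result = 0.0573·5·(+0.45243) / (0.1346·(-0.66000)) = -1.4591 rad/s; magnitude 1.4591 rad/s.

1.46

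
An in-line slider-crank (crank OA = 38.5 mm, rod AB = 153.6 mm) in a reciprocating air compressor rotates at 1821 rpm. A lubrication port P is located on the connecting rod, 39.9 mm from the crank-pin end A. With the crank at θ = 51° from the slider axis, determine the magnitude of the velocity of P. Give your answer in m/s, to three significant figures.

6.86

ω = 190.7 rad/s.  Crank-pin speed |V_A| = rω = 7.3417 m/s, perpendicular to OA.
Rod angle: sinφ = −(r/L) sinθ ⇒ φ = -11.233°; ω_rod = −rω cosθ/√(L²−r²sin²θ) = -30.668 rad/s.
V_P = V_A + ω_rod × AP, with AP = 0.0399 m along the rod.
Components: V_Px = −rω sinθ − a·ω_rod·sinφ = -5.944 m/s;  V_Py = rω cosθ + a·ω_rod·cosφ = +3.4201 m/s.
|V_P| = √(V_Px² + V_Py²) = 6.8577 m/s.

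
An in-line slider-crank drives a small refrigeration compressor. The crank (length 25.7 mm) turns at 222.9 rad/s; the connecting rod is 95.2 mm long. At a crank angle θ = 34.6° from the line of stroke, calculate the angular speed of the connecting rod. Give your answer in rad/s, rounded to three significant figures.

ω = 222.9 rad/s
The rod makes angle φ with the slider axis where L sinφ = r sinθ; differentiating, L cosφ·φ̇ = r ω cosθ.
L cosφ = √(L² − r² sin²θ) = 0.094075 m.
|ω_rod| = r ω |cosθ| / √(L² − r² sin²θ) = 0.0257·222.9·0.82314/0.094075 = 50.124 rad/s.

50.1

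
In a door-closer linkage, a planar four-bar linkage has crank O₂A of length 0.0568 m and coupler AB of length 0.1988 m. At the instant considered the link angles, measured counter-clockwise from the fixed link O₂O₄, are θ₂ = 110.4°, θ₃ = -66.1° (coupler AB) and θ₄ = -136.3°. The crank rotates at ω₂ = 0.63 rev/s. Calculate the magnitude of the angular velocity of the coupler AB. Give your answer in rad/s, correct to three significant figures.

ω₂ = 3.958 rad/s (from 0.63 rev/s).
Differentiating the loop-closure r₂e^{iθ₂}+r₃e^{iθ₃}=r₁+r₄e^{iθ₄} gives r₂ω₂e^{iθ₂}+r₃ω₃e^{iθ₃}=r₄ω₄e^{iθ₄}.
Eliminating the other unknown: ω₃ = r₂ω₂ sin(θ₄−θ₂) / [r₃ sin(θ₃−θ₄)].
Numerator sine = +0.91845; denominator sine = +0.94088.
Result = 0.0568·3.958·(+0.91845) / (0.1988·(+0.94088)) = +1.104 rad/s; magnitude 1.104 rad/s.

1.10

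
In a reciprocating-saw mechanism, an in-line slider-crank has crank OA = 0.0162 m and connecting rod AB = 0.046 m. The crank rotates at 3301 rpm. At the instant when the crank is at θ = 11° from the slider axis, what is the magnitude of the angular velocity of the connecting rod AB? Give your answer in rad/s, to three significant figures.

ω = 345.7 rad/s (converted from 3301 rpm).
The rod makes angle φ with the slider axis where L sinφ = r sinθ; differentiating, L cosφ·φ̇ = r ω cosθ.
L cosφ = √(L² − r² sin²θ) = 0.045896 m.
|ω_rod| = r ω |cosθ| / √(L² − r² sin²θ) = 0.0162·345.7·0.98163/0.045896 = 119.77 rad/s.

120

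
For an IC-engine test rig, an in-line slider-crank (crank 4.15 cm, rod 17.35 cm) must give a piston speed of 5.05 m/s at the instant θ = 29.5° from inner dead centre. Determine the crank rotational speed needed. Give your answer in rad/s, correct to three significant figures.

For an in-line slider-crank, |v_piston| = rω|sinθ|·[1 + r cosθ/√(L² − r² sin²θ)].
With r = 0.0415 m, L = 0.1735 m, θ = 29.5°: the bracketed kinematic factor |dx/dθ| = 0.02472 m.
ω = v/|dx/dθ| = 5.05/0.02472 = 204.29 rad/s.

204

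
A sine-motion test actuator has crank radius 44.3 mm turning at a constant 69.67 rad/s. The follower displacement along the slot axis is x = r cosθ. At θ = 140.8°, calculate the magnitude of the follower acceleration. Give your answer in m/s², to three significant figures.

167

ω = 69.67 rad/s
x = r cosθ ⇒ ẍ = −rω² cosθ (ω constant).
|a| = rω²|cosθ| = 0.0443·(69.67)²·|cos 140.8°| = 166.63 m/s².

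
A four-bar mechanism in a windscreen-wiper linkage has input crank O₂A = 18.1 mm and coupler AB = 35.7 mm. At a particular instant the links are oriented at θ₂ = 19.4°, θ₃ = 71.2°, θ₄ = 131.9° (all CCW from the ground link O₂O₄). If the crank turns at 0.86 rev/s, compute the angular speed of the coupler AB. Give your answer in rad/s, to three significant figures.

ω₂ = 5.404 rad/s (from 0.86 rev/s).
Differentiating the loop-closure r₂e^{iθ₂}+r₃e^{iθ₃}=r₁+r₄e^{iθ₄} gives r₂ω₂e^{iθ₂}+r₃ω₃e^{iθ₃}=r₄ω₄e^{iθ₄}.
Eliminating the other unknown: ω₃ = r₂ω₂ sin(θ₄−θ₂) / [r₃ sin(θ₃−θ₄)].
Numerator sine = +0.92388; denominator sine = -0.87207.
Result = 0.0181·5.404·(+0.92388) / (0.0357·(-0.87207)) = -2.9024 rad/s; magnitude 2.9024 rad/s.

2.90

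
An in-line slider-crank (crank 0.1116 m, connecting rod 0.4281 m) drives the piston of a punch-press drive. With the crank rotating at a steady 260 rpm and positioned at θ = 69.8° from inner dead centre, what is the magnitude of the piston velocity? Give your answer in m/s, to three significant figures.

3.12

ω = 2π·260/60 = 27.23 rad/s
For an in-line slider-crank, x = r cosθ + √(L² − r² sin²θ), so v = −rω sinθ·[1 + r cosθ/√(L² − r² sin²θ)].
With r = 0.1116 m, L = 0.4281 m, θ = 69.8°: √(L² − r² sin²θ) = 0.41509 m.
v = −0.1116·27.23·0.93849·[1 + 0.1116·0.34530/0.41509] = -3.1164 m/s.
|v| = 3.1164 m/s.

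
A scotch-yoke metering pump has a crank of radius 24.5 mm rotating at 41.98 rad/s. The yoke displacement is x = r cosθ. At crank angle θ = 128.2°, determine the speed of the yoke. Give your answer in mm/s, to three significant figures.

808

ω = 41.98 rad/s
x = r cosθ ⇒ ẋ = −rω sinθ.
|v| = rω|sinθ| = 0.0245·41.98·|sin 128.2°| = 0.80826 m/s = 808.26 mm/s.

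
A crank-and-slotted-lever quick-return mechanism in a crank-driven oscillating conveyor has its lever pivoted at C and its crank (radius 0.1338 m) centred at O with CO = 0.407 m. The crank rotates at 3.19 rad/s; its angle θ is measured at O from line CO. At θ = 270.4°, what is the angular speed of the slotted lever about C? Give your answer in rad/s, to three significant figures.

ω = 3.19 rad/s
Crank pin A relative to C: A = (d + r cosθ, r sinθ); lever angle φ = atan2(r sinθ, d + r cosθ).
Differentiating tanφ: φ̇ = rω(d cosθ + r)/(d² + r² + 2dr cosθ).
d² + r² + 2dr cosθ = |CA|² = 0.184312 m²;  d cosθ + r = +0.13664 m.
|ω_lever| = |0.1338·3.19·+0.13664| / 0.184312 = 0.31643 rad/s.

0.316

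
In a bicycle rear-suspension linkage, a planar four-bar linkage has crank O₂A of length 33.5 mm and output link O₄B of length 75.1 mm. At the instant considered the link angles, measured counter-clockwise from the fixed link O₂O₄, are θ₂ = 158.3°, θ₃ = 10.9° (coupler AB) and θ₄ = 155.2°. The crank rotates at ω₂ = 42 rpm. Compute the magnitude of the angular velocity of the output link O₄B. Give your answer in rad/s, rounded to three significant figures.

ω₂ = 4.398 rad/s (from 42 rpm).
Differentiating the loop-closure r₂e^{iθ₂}+r₃e^{iθ₃}=r₁+r₄e^{iθ₄} gives r₂ω₂e^{iθ₂}+r₃ω₃e^{iθ₃}=r₄ω₄e^{iθ₄}.
Eliminating the other unknown: ω₄ = r₂ω₂ sin(θ₂−θ₃) / [r₄ sin(θ₄−θ₃)].
Numerator sine = +0.53877; denominator sine = +0.58354.
Result = 0.0335·4.398·(+0.53877) / (0.0751·(+0.58354)) = +1.8114 rad/s; magnitude 1.8114 rad/s.

1.81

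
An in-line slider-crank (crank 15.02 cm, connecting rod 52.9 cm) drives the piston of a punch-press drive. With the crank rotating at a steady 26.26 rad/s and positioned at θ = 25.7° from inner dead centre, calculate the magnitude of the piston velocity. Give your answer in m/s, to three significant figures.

2.15

ω = 26.26 rad/s
For an in-line slider-crank, x = r cosθ + √(L² − r² sin²θ), so v = −rω sinθ·[1 + r cosθ/√(L² − r² sin²θ)].
With r = 0.1502 m, L = 0.529 m, θ = 25.7°: √(L² − r² sin²θ) = 0.52497 m.
v = −0.1502·26.26·0.43366·[1 + 0.1502·0.90108/0.52497] = -2.1514 m/s.
|v| = 2.1514 m/s.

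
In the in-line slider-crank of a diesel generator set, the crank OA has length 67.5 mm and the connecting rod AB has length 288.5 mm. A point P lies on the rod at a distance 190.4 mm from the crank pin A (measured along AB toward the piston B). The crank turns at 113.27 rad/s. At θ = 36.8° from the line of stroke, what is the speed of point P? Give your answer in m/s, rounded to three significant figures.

ω = 113.3 rad/s.  Crank-pin speed |V_A| = rω = 7.6457 m/s, perpendicular to OA.
Rod angle: sinφ = −(r/L) sinθ ⇒ φ = -8.057°; ω_rod = −rω cosθ/√(L²−r²sin²θ) = -21.432 rad/s.
V_P = V_A + ω_rod × AP, with AP = 0.1904 m along the rod.
Components: V_Px = −rω sinθ − a·ω_rod·sinφ = -5.1519 m/s;  V_Py = rω cosθ + a·ω_rod·cosφ = +2.0818 m/s.
|V_P| = √(V_Px² + V_Py²) = 5.5566 m/s.

5.56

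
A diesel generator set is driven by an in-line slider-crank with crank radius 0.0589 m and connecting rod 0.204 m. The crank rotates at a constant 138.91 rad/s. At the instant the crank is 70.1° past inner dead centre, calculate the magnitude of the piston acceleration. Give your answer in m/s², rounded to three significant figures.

128

ω = 138.9 rad/s
x(θ) = r cosθ + √(L² − r² sin²θ); with ω constant, a = ω²·d²x/dθ².
d²x/dθ² = −r cosθ − r²(cos2θ)/√u − r⁴ sin²2θ/(4u^{3/2}),  u = L² − r² sin²θ = 0.0385487 m².
Substituting r = 0.0589 m, L = 0.204 m, θ = 70.1°: d²x/dθ² = -0.006636 m.
a = ω²·d²x/dθ² = (138.9)²·(-0.006636) = -128.05 m/s²;  |a| = 128.05 m/s².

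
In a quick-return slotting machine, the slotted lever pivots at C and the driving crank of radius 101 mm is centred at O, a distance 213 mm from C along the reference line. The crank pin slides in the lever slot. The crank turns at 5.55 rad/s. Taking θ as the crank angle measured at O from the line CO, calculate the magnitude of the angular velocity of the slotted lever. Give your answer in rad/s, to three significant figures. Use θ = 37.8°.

1.69

ω = 5.55 rad/s
Crank pin A relative to C: A = (d + r cosθ, r sinθ); lever angle φ = atan2(r sinθ, d + r cosθ).
Differentiating tanφ: φ̇ = rω(d cosθ + r)/(d² + r² + 2dr cosθ).
d² + r² + 2dr cosθ = |CA|² = 0.0895672 m²;  d cosθ + r = +0.2693 m.
|ω_lever| = |0.101·5.55·+0.2693| / 0.0895672 = 1.6854 rad/s.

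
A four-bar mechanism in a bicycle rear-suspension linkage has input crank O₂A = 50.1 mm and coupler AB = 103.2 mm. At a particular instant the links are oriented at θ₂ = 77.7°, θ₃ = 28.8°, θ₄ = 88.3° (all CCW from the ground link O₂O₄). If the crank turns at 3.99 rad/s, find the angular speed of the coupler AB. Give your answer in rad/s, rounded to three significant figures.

ω₂ = 3.99 rad/s
Differentiating the loop-closure r₂e^{iθ₂}+r₃e^{iθ₃}=r₁+r₄e^{iθ₄} gives r₂ω₂e^{iθ₂}+r₃ω₃e^{iθ₃}=r₄ω₄e^{iθ₄}.
Eliminating the other unknown: ω₃ = r₂ω₂ sin(θ₄−θ₂) / [r₃ sin(θ₃−θ₄)].
Numerator sine = +0.18395; denominator sine = -0.86163.
Result = 0.0501·3.99·(+0.18395) / (0.1032·(-0.86163)) = -0.41354 rad/s; magnitude 0.41354 rad/s.

0.414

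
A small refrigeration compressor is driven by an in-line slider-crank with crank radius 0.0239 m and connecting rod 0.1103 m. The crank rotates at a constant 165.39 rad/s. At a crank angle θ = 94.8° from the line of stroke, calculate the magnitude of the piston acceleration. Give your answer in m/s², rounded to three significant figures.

198

ω = 165.4 rad/s
x(θ) = r cosθ + √(L² − r² sin²θ); with ω constant, a = ω²·d²x/dθ².
d²x/dθ² = −r cosθ − r²(cos2θ)/√u − r⁴ sin²2θ/(4u^{3/2}),  u = L² − r² sin²θ = 0.0115989 m².
Substituting r = 0.0239 m, L = 0.1103 m, θ = 94.8°: d²x/dθ² = +0.0072276 m.
a = ω²·d²x/dθ² = (165.4)²·(+0.0072276) = +197.7 m/s²;  |a| = 197.7 m/s².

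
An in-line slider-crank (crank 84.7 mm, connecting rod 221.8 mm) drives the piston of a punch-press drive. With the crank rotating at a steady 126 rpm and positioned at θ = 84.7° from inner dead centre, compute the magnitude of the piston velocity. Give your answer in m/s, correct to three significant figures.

1.16

ω = 2π·126/60 = 13.19 rad/s
For an in-line slider-crank, x = r cosθ + √(L² − r² sin²θ), so v = −rω sinθ·[1 + r cosθ/√(L² − r² sin²θ)].
With r = 0.0847 m, L = 0.2218 m, θ = 84.7°: √(L² − r² sin²θ) = 0.20514 m.
v = −0.0847·13.19·0.99572·[1 + 0.0847·0.09237/0.20514] = -1.1553 m/s.
|v| = 1.1553 m/s.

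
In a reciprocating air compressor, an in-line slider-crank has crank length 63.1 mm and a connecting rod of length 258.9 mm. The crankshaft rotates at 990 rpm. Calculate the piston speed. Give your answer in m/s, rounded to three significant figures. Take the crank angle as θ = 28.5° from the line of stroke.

3.79

ω = 2π·990/60 = 103.7 rad/s
For an in-line slider-crank, x = r cosθ + √(L² − r² sin²θ), so v = −rω sinθ·[1 + r cosθ/√(L² − r² sin²θ)].
With r = 0.0631 m, L = 0.2589 m, θ = 28.5°: √(L² − r² sin²θ) = 0.25714 m.
v = −0.0631·103.7·0.47716·[1 + 0.0631·0.87882/0.25714] = -3.7946 m/s.
|v| = 3.7946 m/s.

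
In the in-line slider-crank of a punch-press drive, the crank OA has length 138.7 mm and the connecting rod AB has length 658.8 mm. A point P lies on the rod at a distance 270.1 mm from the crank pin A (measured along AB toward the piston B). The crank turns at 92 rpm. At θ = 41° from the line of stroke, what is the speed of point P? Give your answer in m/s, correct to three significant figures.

ω = 9.634 rad/s.  Crank-pin speed |V_A| = rω = 1.3363 m/s, perpendicular to OA.
Rod angle: sinφ = −(r/L) sinθ ⇒ φ = -7.939°; ω_rod = −rω cosθ/√(L²−r²sin²θ) = -1.5456 rad/s.
V_P = V_A + ω_rod × AP, with AP = 0.2701 m along the rod.
Components: V_Px = −rω sinθ − a·ω_rod·sinφ = -0.93433 m/s;  V_Py = rω cosθ + a·ω_rod·cosφ = +0.59502 m/s.
|V_P| = √(V_Px² + V_Py²) = 1.1077 m/s.

1.11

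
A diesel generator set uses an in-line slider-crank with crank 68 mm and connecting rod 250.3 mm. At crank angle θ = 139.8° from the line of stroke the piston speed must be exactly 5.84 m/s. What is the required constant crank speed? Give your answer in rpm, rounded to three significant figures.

1610

For an in-line slider-crank, |v_piston| = rω|sinθ|·[1 + r cosθ/√(L² − r² sin²θ)].
With r = 0.068 m, L = 0.2503 m, θ = 139.8°: the bracketed kinematic factor |dx/dθ| = 0.03464 m.
ω = v/|dx/dθ| = 5.84/0.03464 = 168.59 rad/s.
N = 60ω/(2π) = 1609.9 rpm.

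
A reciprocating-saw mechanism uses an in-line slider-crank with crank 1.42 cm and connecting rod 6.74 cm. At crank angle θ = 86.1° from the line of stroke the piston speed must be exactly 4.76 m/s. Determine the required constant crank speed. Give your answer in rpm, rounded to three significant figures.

For an in-line slider-crank, |v_piston| = rω|sinθ|·[1 + r cosθ/√(L² − r² sin²θ)].
With r = 0.0142 m, L = 0.0674 m, θ = 86.1°: the bracketed kinematic factor |dx/dθ| = 0.014375 m.
ω = v/|dx/dθ| = 4.76/0.014375 = 331.14 rad/s.
N = 60ω/(2π) = 3162.1 rpm.

3160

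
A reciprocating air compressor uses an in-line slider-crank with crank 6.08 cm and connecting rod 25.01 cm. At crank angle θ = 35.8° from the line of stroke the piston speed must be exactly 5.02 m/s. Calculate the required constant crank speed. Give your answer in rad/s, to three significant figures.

For an in-line slider-crank, |v_piston| = rω|sinθ|·[1 + r cosθ/√(L² − r² sin²θ)].
With r = 0.0608 m, L = 0.2501 m, θ = 35.8°: the bracketed kinematic factor |dx/dθ| = 0.04265 m.
ω = v/|dx/dθ| = 5.02/0.04265 = 117.7 rad/s.

118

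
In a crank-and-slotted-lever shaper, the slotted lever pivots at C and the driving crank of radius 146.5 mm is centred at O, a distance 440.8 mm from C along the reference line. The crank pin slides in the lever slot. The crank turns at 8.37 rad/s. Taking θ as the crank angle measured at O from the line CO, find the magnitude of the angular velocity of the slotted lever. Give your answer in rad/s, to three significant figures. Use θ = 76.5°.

1.24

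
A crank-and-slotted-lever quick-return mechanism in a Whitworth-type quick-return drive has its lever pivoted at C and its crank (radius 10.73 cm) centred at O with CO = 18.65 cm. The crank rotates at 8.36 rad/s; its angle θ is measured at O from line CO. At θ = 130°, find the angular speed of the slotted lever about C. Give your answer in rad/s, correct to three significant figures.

ω = 8.36 rad/s
Crank pin A relative to C: A = (d + r cosθ, r sinθ); lever angle φ = atan2(r sinθ, d + r cosθ).
Differentiating tanφ: φ̇ = rω(d cosθ + r)/(d² + r² + 2dr cosθ).
d² + r² + 2dr cosθ = |CA|² = 0.0205693 m²;  d cosθ + r = -0.01258 m.
|ω_lever| = |0.1073·8.36·-0.01258| / 0.0205693 = 0.54861 rad/s.

0.549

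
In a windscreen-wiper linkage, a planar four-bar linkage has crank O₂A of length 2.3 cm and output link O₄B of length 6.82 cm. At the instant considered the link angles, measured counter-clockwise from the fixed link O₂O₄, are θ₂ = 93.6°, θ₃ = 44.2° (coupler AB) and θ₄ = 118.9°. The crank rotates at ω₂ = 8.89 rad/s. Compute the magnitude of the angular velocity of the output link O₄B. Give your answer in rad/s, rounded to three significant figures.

ω₂ = 8.89 rad/s
Differentiating the loop-closure r₂e^{iθ₂}+r₃e^{iθ₃}=r₁+r₄e^{iθ₄} gives r₂ω₂e^{iθ₂}+r₃ω₃e^{iθ₃}=r₄ω₄e^{iθ₄}.
Eliminating the other unknown: ω₄ = r₂ω₂ sin(θ₂−θ₃) / [r₄ sin(θ₄−θ₃)].
Numerator sine = +0.75927; denominator sine = +0.96456.
Result = 0.023·8.89·(+0.75927) / (0.0682·(+0.96456)) = +2.36 rad/s; magnitude 2.36 rad/s.

2.36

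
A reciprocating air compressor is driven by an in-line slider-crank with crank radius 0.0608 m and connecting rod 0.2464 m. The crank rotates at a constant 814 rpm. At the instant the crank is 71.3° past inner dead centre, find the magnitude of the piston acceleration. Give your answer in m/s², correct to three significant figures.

53.2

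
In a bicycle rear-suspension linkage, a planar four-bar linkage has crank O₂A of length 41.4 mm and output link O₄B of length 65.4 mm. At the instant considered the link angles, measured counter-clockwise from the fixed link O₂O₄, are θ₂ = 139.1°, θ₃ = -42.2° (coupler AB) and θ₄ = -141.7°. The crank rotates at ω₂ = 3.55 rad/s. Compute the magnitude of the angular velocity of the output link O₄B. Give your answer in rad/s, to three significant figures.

0.0517

ω₂ = 3.55 rad/s
Differentiating the loop-closure r₂e^{iθ₂}+r₃e^{iθ₃}=r₁+r₄e^{iθ₄} gives r₂ω₂e^{iθ₂}+r₃ω₃e^{iθ₃}=r₄ω₄e^{iθ₄}.
Eliminating the other unknown: ω₄ = r₂ω₂ sin(θ₂−θ₃) / [r₄ sin(θ₄−θ₃)].
Numerator sine = -0.02269; denominator sine = -0.98629.
Result = 0.0414·3.55·(-0.02269) / (0.0654·(-0.98629)) = +0.051693 rad/s; magnitude 0.051693 rad/s.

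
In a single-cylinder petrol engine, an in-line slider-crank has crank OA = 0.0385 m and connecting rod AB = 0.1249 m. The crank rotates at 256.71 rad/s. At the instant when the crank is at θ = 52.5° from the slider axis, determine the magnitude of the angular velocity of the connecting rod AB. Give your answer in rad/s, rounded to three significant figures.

49.7

ω = 256.7 rad/s
The rod makes angle φ with the slider axis where L sinφ = r sinθ; differentiating, L cosφ·φ̇ = r ω cosθ.
L cosφ = √(L² − r² sin²θ) = 0.12111 m.
|ω_rod| = r ω |cosθ| / √(L² − r² sin²θ) = 0.0385·256.7·0.60876/0.12111 = 49.68 rad/s.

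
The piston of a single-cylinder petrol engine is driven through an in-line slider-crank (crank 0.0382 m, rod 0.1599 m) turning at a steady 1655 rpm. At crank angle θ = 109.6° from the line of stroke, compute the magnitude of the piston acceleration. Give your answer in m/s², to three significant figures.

601

ω = 2π·1655/60 = 173.3 rad/s
x(θ) = r cosθ + √(L² − r² sin²θ); with ω constant, a = ω²·d²x/dθ².
d²x/dθ² = −r cosθ − r²(cos2θ)/√u − r⁴ sin²2θ/(4u^{3/2}),  u = L² − r² sin²θ = 0.024273 m².
Substituting r = 0.0382 m, L = 0.1599 m, θ = 109.6°: d²x/dθ² = +0.020016 m.
a = ω²·d²x/dθ² = (173.3)²·(+0.020016) = +601.23 m/s²;  |a| = 601.23 m/s².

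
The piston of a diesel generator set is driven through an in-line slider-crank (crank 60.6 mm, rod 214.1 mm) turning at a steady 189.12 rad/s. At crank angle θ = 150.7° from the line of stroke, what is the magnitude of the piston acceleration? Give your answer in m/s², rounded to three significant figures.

1560

ω = 189.1 rad/s
x(θ) = r cosθ + √(L² − r² sin²θ); with ω constant, a = ω²·d²x/dθ².
d²x/dθ² = −r cosθ − r²(cos2θ)/√u − r⁴ sin²2θ/(4u^{3/2}),  u = L² − r² sin²θ = 0.0449593 m².
Substituting r = 0.0606 m, L = 0.2141 m, θ = 150.7°: d²x/dθ² = +0.043566 m.
a = ω²·d²x/dθ² = (189.1)²·(+0.043566) = +1558.2 m/s²;  |a| = 1558.2 m/s².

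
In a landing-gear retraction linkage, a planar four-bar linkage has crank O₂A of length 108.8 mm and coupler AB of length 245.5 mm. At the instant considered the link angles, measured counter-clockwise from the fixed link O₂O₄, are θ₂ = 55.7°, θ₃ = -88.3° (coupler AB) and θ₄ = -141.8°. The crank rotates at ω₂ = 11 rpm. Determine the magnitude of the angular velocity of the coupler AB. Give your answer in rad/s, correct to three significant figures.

0.191

ω₂ = 1.152 rad/s (from 11 rpm).
Differentiating the loop-closure r₂e^{iθ₂}+r₃e^{iθ₃}=r₁+r₄e^{iθ₄} gives r₂ω₂e^{iθ₂}+r₃ω₃e^{iθ₃}=r₄ω₄e^{iθ₄}.
Eliminating the other unknown: ω₃ = r₂ω₂ sin(θ₄−θ₂) / [r₃ sin(θ₃−θ₄)].
Numerator sine = +0.30071; denominator sine = +0.80386.
Result = 0.1088·1.152·(+0.30071) / (0.2455·(+0.80386)) = +0.19097 rad/s; magnitude 0.19097 rad/s.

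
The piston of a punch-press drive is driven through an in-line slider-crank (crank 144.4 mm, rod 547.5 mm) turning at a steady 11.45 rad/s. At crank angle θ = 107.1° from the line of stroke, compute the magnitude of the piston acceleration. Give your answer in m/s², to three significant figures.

9.80

ω = 11.45 rad/s
x(θ) = r cosθ + √(L² − r² sin²θ); with ω constant, a = ω²·d²x/dθ².
d²x/dθ² = −r cosθ − r²(cos2θ)/√u − r⁴ sin²2θ/(4u^{3/2}),  u = L² − r² sin²θ = 0.280708 m².
Substituting r = 0.1444 m, L = 0.5475 m, θ = 107.1°: d²x/dθ² = +0.074779 m.
a = ω²·d²x/dθ² = (11.45)²·(+0.074779) = +9.8037 m/s²;  |a| = 9.8037 m/s².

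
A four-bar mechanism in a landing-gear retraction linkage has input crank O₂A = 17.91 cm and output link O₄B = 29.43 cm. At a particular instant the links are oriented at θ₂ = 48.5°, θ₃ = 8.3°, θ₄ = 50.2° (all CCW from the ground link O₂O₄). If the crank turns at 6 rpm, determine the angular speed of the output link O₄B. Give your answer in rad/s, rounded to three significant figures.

0.370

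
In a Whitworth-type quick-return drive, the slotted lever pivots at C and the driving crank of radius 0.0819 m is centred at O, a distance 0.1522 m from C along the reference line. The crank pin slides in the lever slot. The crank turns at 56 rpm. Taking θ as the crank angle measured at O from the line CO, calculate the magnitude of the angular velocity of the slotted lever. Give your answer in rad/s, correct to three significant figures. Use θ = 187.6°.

ω = 5.864 rad/s (from 56 rpm).
Crank pin A relative to C: A = (d + r cosθ, r sinθ); lever angle φ = atan2(r sinθ, d + r cosθ).
Differentiating tanφ: φ̇ = rω(d cosθ + r)/(d² + r² + 2dr cosθ).
d² + r² + 2dr cosθ = |CA|² = 0.00516109 m²;  d cosθ + r = -0.068963 m.
|ω_lever| = |0.0819·5.864·-0.068963| / 0.00516109 = 6.4176 rad/s.

6.42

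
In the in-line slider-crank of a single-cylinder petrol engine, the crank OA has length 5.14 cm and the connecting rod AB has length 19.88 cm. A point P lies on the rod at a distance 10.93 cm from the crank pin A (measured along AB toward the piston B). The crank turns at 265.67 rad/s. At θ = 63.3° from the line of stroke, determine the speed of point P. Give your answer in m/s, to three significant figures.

ω = 265.7 rad/s.  Crank-pin speed |V_A| = rω = 13.655 m/s, perpendicular to OA.
Rod angle: sinφ = −(r/L) sinθ ⇒ φ = -13.355°; ω_rod = −rω cosθ/√(L²−r²sin²θ) = -31.721 rad/s.
V_P = V_A + ω_rod × AP, with AP = 0.1093 m along the rod.
Components: V_Px = −rω sinθ − a·ω_rod·sinφ = -13 m/s;  V_Py = rω cosθ + a·ω_rod·cosφ = +2.7623 m/s.
|V_P| = √(V_Px² + V_Py²) = 13.29 m/s.

13.3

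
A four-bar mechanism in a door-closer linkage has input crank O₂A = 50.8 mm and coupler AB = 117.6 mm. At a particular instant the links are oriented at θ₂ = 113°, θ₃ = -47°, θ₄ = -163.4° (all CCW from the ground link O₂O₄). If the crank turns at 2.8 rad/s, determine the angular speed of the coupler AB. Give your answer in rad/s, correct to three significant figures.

ω₂ = 2.8 rad/s
Differentiating the loop-closure r₂e^{iθ₂}+r₃e^{iθ₃}=r₁+r₄e^{iθ₄} gives r₂ω₂e^{iθ₂}+r₃ω₃e^{iθ₃}=r₄ω₄e^{iθ₄}.
Eliminating the other unknown: ω₃ = r₂ω₂ sin(θ₄−θ₂) / [r₃ sin(θ₃−θ₄)].
Numerator sine = +0.99377; denominator sine = +0.89571.
Result = 0.0508·2.8·(+0.99377) / (0.1176·(+0.89571)) = +1.3419 rad/s; magnitude 1.3419 rad/s.

1.34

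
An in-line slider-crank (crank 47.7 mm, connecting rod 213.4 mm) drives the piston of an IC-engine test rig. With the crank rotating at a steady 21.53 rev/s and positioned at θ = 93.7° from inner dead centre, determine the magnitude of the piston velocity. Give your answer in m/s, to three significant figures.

6.34

ω = 2π·21.5 = 135.3 rad/s
For an in-line slider-crank, x = r cosθ + √(L² − r² sin²θ), so v = −rω sinθ·[1 + r cosθ/√(L² − r² sin²θ)].
With r = 0.0477 m, L = 0.2134 m, θ = 93.7°: √(L² − r² sin²θ) = 0.20802 m.
v = −0.0477·135.3·0.99792·[1 + 0.0477·-0.06453/0.20802] = -6.344 m/s.
|v| = 6.344 m/s.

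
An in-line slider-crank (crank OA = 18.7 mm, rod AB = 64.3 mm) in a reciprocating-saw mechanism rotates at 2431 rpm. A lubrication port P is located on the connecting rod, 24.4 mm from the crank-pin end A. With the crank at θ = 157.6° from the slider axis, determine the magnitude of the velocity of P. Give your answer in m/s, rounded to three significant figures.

3.18

ω = 254.6 rad/s.  Crank-pin speed |V_A| = rω = 4.7605 m/s, perpendicular to OA.
Rod angle: sinφ = −(r/L) sinθ ⇒ φ = -6.363°; ω_rod = −rω cosθ/√(L²−r²sin²θ) = +68.874 rad/s.
V_P = V_A + ω_rod × AP, with AP = 0.0244 m along the rod.
Components: V_Px = −rω sinθ − a·ω_rod·sinφ = -1.6279 m/s;  V_Py = rω cosθ + a·ω_rod·cosφ = -2.7312 m/s.
|V_P| = √(V_Px² + V_Py²) = 3.1795 m/s.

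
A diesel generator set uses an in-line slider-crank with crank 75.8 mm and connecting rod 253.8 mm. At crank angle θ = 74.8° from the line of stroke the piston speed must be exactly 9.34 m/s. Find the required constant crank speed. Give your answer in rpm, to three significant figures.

1130

For an in-line slider-crank, |v_piston| = rω|sinθ|·[1 + r cosθ/√(L² − r² sin²θ)].
With r = 0.0758 m, L = 0.2538 m, θ = 74.8°: the bracketed kinematic factor |dx/dθ| = 0.07913 m.
ω = v/|dx/dθ| = 9.34/0.07913 = 118.03 rad/s.
N = 60ω/(2π) = 1127.1 rpm.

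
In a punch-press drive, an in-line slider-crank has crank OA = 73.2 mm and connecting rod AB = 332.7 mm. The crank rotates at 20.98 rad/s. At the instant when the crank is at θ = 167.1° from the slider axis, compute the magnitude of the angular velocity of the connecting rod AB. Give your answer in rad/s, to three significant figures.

4.50

ω = 20.98 rad/s
The rod makes angle φ with the slider axis where L sinφ = r sinθ; differentiating, L cosφ·φ̇ = r ω cosθ.
L cosφ = √(L² − r² sin²θ) = 0.3323 m.
|ω_rod| = r ω |cosθ| / √(L² − r² sin²θ) = 0.0732·20.98·0.97476/0.3323 = 4.5049 rad/s.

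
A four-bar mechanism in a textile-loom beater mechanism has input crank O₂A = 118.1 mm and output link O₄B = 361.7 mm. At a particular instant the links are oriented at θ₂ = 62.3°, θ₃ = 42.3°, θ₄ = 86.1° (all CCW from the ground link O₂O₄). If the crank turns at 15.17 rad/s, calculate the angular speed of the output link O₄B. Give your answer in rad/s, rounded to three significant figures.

2.45

ω₂ = 15.17 rad/s
Differentiating the loop-closure r₂e^{iθ₂}+r₃e^{iθ₃}=r₁+r₄e^{iθ₄} gives r₂ω₂e^{iθ₂}+r₃ω₃e^{iθ₃}=r₄ω₄e^{iθ₄}.
Eliminating the other unknown: ω₄ = r₂ω₂ sin(θ₂−θ₃) / [r₄ sin(θ₄−θ₃)].
Numerator sine = +0.34202; denominator sine = +0.69214.
Result = 0.1181·15.17·(+0.34202) / (0.3617·(+0.69214)) = +2.4476 rad/s; magnitude 2.4476 rad/s.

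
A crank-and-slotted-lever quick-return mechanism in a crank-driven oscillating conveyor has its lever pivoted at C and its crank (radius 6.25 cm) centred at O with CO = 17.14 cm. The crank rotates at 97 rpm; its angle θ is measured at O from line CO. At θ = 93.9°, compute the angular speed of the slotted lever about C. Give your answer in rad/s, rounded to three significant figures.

1.01

ω = 10.16 rad/s (from 97 rpm).
Crank pin A relative to C: A = (d + r cosθ, r sinθ); lever angle φ = atan2(r sinθ, d + r cosθ).
Differentiating tanφ: φ̇ = rω(d cosθ + r)/(d² + r² + 2dr cosθ).
d² + r² + 2dr cosθ = |CA|² = 0.031827 m²;  d cosθ + r = +0.050842 m.
|ω_lever| = |0.0625·10.16·+0.050842| / 0.031827 = 1.0142 rad/s.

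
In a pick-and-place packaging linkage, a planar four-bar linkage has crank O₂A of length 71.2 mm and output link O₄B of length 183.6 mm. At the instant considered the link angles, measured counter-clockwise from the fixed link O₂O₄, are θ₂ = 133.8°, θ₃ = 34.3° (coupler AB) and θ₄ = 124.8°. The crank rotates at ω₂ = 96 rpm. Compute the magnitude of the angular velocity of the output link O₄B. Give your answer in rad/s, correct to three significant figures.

ω₂ = 10.05 rad/s (from 96 rpm).
Differentiating the loop-closure r₂e^{iθ₂}+r₃e^{iθ₃}=r₁+r₄e^{iθ₄} gives r₂ω₂e^{iθ₂}+r₃ω₃e^{iθ₃}=r₄ω₄e^{iθ₄}.
Eliminating the other unknown: ω₄ = r₂ω₂ sin(θ₂−θ₃) / [r₄ sin(θ₄−θ₃)].
Numerator sine = +0.98629; denominator sine = +0.99996.
Result = 0.0712·10.05·(+0.98629) / (0.1836·(+0.99996)) = +3.8453 rad/s; magnitude 3.8453 rad/s.

3.85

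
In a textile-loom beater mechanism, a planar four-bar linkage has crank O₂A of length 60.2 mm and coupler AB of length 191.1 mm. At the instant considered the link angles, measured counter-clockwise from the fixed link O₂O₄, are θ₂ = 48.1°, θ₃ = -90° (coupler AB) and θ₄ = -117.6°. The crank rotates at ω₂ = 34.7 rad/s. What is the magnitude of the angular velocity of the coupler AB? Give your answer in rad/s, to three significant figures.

ω₂ = 34.7 rad/s
Differentiating the loop-closure r₂e^{iθ₂}+r₃e^{iθ₃}=r₁+r₄e^{iθ₄} gives r₂ω₂e^{iθ₂}+r₃ω₃e^{iθ₃}=r₄ω₄e^{iθ₄}.
Eliminating the other unknown: ω₃ = r₂ω₂ sin(θ₄−θ₂) / [r₃ sin(θ₃−θ₄)].
Numerator sine = -0.24700; denominator sine = +0.46330.
Result = 0.0602·34.7·(-0.24700) / (0.1911·(+0.46330)) = -5.8278 rad/s; magnitude 5.8278 rad/s.

5.83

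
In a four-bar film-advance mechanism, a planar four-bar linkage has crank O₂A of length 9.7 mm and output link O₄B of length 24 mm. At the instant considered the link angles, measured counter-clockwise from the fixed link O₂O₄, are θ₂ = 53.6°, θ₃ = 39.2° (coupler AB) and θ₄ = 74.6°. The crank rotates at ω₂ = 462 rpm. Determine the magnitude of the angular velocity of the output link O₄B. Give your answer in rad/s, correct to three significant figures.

8.39

ω₂ = 48.38 rad/s (from 462 rpm).
Differentiating the loop-closure r₂e^{iθ₂}+r₃e^{iθ₃}=r₁+r₄e^{iθ₄} gives r₂ω₂e^{iθ₂}+r₃ω₃e^{iθ₃}=r₄ω₄e^{iθ₄}.
Eliminating the other unknown: ω₄ = r₂ω₂ sin(θ₂−θ₃) / [r₄ sin(θ₄−θ₃)].
Numerator sine = +0.24869; denominator sine = +0.57928.
Result = 0.0097·48.38·(+0.24869) / (0.024·(+0.57928)) = +8.3946 rad/s; magnitude 8.3946 rad/s.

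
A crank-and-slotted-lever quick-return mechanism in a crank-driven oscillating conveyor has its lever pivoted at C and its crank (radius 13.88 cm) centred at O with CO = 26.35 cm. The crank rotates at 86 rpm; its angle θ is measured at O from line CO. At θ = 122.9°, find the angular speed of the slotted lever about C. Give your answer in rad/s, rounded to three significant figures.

0.110

ω = 9.006 rad/s (from 86 rpm).
Crank pin A relative to C: A = (d + r cosθ, r sinθ); lever angle φ = atan2(r sinθ, d + r cosθ).
Differentiating tanφ: φ̇ = rω(d cosθ + r)/(d² + r² + 2dr cosθ).
d² + r² + 2dr cosθ = |CA|² = 0.0489658 m²;  d cosθ + r = -0.0043265 m.
|ω_lever| = |0.1388·9.006·-0.0043265| / 0.0489658 = 0.11045 rad/s.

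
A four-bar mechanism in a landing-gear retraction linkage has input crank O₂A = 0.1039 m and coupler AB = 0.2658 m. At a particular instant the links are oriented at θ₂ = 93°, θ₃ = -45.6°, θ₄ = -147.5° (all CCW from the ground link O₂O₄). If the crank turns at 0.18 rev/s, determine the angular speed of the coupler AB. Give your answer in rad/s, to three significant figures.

ω₂ = 1.131 rad/s (from 0.18 rev/s).
Differentiating the loop-closure r₂e^{iθ₂}+r₃e^{iθ₃}=r₁+r₄e^{iθ₄} gives r₂ω₂e^{iθ₂}+r₃ω₃e^{iθ₃}=r₄ω₄e^{iθ₄}.
Eliminating the other unknown: ω₃ = r₂ω₂ sin(θ₄−θ₂) / [r₃ sin(θ₃−θ₄)].
Numerator sine = +0.87036; denominator sine = +0.97851.
Result = 0.1039·1.131·(+0.87036) / (0.2658·(+0.97851)) = +0.39323 rad/s; magnitude 0.39323 rad/s.

0.393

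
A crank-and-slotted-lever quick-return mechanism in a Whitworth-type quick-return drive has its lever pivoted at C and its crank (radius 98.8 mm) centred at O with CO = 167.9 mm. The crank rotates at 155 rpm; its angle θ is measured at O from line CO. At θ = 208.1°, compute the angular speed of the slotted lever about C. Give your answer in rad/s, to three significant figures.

ω = 16.23 rad/s (from 155 rpm).
Crank pin A relative to C: A = (d + r cosθ, r sinθ); lever angle φ = atan2(r sinθ, d + r cosθ).
Differentiating tanφ: φ̇ = rω(d cosθ + r)/(d² + r² + 2dr cosθ).
d² + r² + 2dr cosθ = |CA|² = 0.00868549 m²;  d cosθ + r = -0.049309 m.
|ω_lever| = |0.0988·16.23·-0.049309| / 0.00868549 = 9.1044 rad/s.

9.10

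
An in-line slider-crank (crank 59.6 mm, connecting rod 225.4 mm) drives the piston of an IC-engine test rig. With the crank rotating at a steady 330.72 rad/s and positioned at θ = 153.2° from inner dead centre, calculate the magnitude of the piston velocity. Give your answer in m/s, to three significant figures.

6.77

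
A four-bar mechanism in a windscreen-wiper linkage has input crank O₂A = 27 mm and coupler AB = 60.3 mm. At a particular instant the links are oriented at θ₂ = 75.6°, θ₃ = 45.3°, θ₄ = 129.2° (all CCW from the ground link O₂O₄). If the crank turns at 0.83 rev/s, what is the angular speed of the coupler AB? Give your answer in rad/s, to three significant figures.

ω₂ = 5.215 rad/s (from 0.83 rev/s).
Differentiating the loop-closure r₂e^{iθ₂}+r₃e^{iθ₃}=r₁+r₄e^{iθ₄} gives r₂ω₂e^{iθ₂}+r₃ω₃e^{iθ₃}=r₄ω₄e^{iθ₄}.
Eliminating the other unknown: ω₃ = r₂ω₂ sin(θ₄−θ₂) / [r₃ sin(θ₃−θ₄)].
Numerator sine = +0.80489; denominator sine = -0.99434.
Result = 0.027·5.215·(+0.80489) / (0.0603·(-0.99434)) = -1.8902 rad/s; magnitude 1.8902 rad/s.

1.89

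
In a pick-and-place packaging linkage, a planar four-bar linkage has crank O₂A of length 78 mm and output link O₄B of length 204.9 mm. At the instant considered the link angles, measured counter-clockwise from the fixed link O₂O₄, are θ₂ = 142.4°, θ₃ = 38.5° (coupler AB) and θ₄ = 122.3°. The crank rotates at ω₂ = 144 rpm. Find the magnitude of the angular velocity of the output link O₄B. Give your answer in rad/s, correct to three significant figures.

5.61

ω₂ = 15.08 rad/s (from 144 rpm).
Differentiating the loop-closure r₂e^{iθ₂}+r₃e^{iθ₃}=r₁+r₄e^{iθ₄} gives r₂ω₂e^{iθ₂}+r₃ω₃e^{iθ₃}=r₄ω₄e^{iθ₄}.
Eliminating the other unknown: ω₄ = r₂ω₂ sin(θ₂−θ₃) / [r₄ sin(θ₄−θ₃)].
Numerator sine = +0.97072; denominator sine = +0.99415.
Result = 0.078·15.08·(+0.97072) / (0.2049·(+0.99415)) = +5.6051 rad/s; magnitude 5.6051 rad/s.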